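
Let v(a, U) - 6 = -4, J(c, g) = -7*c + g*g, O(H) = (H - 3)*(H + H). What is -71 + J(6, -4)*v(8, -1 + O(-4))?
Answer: -123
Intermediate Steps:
O(H) = 2*H*(-3 + H) (O(H) = (-3 + H)*(2*H) = 2*H*(-3 + H))
J(c, g) = g² - 7*c (J(c, g) = -7*c + g² = g² - 7*c)
v(a, U) = 2 (v(a, U) = 6 - 4 = 2)
-71 + J(6, -4)*v(8, -1 + O(-4)) = -71 + ((-4)² - 7*6)*2 = -71 + (16 - 42)*2 = -71 - 26*2 = -71 - 52 = -123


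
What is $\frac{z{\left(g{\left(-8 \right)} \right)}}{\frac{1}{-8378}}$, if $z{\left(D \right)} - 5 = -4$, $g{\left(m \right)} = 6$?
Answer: $-8378$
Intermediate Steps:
$z{\left(D \right)} = 1$ ($z{\left(D \right)} = 5 - 4 = 1$)
$\frac{z{\left(g{\left(-8 \right)} \right)}}{\frac{1}{-8378}} = 1 \frac{1}{\frac{1}{-8378}} = 1 \frac{1}{- \frac{1}{8378}} = 1 \left(-8378\right) = -8378$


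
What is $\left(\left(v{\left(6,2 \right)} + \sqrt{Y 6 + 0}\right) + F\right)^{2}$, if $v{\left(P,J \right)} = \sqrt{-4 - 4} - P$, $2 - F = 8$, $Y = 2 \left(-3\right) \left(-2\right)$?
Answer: $208 + 48 i + 48 \sqrt{2} \left(-3 - i\right) \approx 4.3532 - 19.882 i$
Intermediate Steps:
$Y = 12$ ($Y = \left(-6\right) \left(-2\right) = 12$)
$F = -6$ ($F = 2 - 8 = -6$)
$v{\left(P,J \right)} = - P + 2 i \sqrt{2}$ ($v{\left(P,J \right)} = \sqrt{-8} - P = 2 i \sqrt{2} - P = - P + 2 i \sqrt{2}$)
$\left(\left(v{\left(6,2 \right)} + \sqrt{Y 6 + 0}\right) + F\right)^{2} = \left(\left(\left(\left(-1\right) 6 + 2 i \sqrt{2}\right) + \sqrt{12 \cdot 6 + 0}\right) - 6\right)^{2} = \left(\left(\left(-6 + 2 i \sqrt{2}\right) + \sqrt{72 + 0}\right) - 6\right)^{2} = \left(\left(\left(-6 + 2 i \sqrt{2}\right) + \sqrt{72}\right) - 6\right)^{2} = \left(\left(\left(-6 + 2 i \sqrt{2}\right) + 6 \sqrt{2}\right) - 6\right)^{2} = \left(\left(-6 + 6 \sqrt{2} + 2 i \sqrt{2}\right) - 6\right)^{2} = \left(-12 + 6 \sqrt{2} + 2 i \sqrt{2}\right)^{2}$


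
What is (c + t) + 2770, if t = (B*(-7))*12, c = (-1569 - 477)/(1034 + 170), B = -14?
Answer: 2374469/602 ≈ 3944.3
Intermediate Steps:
c = -1023/602 (c = -2046/1204 = -2046*1/1204 = -1023/602 ≈ -1.6993)
t = 1176 (t = -14*(-7)*12 = 98*12 = 1176)
(c + t) + 2770 = (-1023/602 + 1176) + 2770 = 706929/602 + 2770 = 2374469/602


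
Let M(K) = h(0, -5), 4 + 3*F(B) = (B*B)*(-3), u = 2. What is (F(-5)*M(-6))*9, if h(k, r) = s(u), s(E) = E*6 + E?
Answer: -3318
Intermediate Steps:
F(B) = -4/3 - B² (F(B) = -4/3 + ((B*B)*(-3))/3 = -4/3 + (B²*(-3))/3 = -4/3 + (-3*B²)/3 = -4/3 - B²)
s(E) = 7*E (s(E) = 6*E + E = 7*E)
h(k, r) = 14 (h(k, r) = 7*2 = 14)
M(K) = 14
(F(-5)*M(-6))*9 = ((-4/3 - 1*(-5)²)*14)*9 = ((-4/3 - 1*25)*14)*9 = ((-4/3 - 25)*14)*9 = -79/3*14*9 = -1106/3*9 = -3318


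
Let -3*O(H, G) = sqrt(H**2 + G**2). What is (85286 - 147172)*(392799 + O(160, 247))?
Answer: -24308758914 + 61886*sqrt(86609)/3 ≈ -2.4303e+10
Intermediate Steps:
O(H, G) = -sqrt(G**2 + H**2)/3 (O(H, G) = -sqrt(H**2 + G**2)/3 = -sqrt(G**2 + H**2)/3)
(85286 - 147172)*(392799 + O(160, 247)) = (85286 - 147172)*(392799 - sqrt(247**2 + 160**2)/3) = -61886*(392799 - sqrt(61009 + 25600)/3) = -61886*(392799 - sqrt(86609)/3) = -24308758914 + 61886*sqrt(86609)/3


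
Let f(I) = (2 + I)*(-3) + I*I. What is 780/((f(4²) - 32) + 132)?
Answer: 390/151 ≈ 2.5828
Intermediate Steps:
f(I) = -6 + I² - 3*I (f(I) = (-6 - 3*I) + I² = -6 + I² - 3*I)
780/((f(4²) - 32) + 132) = 780/(((-6 + (4²)² - 3*4²) - 32) + 132) = 780/(((-6 + 16² - 3*16) - 32) + 132) = 780/(((-6 + 256 - 48) - 32) + 132) = 780/((202 - 32) + 132) = 780/(170 + 132) = 780/302 = 780*(1/302) = 390/151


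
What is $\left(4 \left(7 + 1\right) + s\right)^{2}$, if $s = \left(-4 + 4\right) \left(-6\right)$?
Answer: $1024$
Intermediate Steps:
$s = 0$ ($s = 0 \left(-6\right) = 0$)
$\left(4 \left(7 + 1\right) + s\right)^{2} = \left(4 \left(7 + 1\right) + 0\right)^{2} = \left(4 \cdot 8 + 0\right)^{2} = \left(32 + 0\right)^{2} = 32^{2} = 1024$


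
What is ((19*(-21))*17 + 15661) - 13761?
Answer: -4883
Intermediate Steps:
((19*(-21))*17 + 15661) - 13761 = (-399*17 + 15661) - 13761 = (-6783 + 15661) - 13761 = 8878 - 13761 = -4883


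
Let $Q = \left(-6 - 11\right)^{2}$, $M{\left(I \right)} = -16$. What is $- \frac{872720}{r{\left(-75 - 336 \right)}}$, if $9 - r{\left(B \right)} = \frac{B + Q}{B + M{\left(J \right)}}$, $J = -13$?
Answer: $- \frac{6109040}{61} \approx -1.0015 \cdot 10^{5}$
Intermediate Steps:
$Q = 289$ ($Q = \left(-17\right)^{2} = 289$)
$r{\left(B \right)} = 9 - \frac{289 + B}{-16 + B}$ ($r{\left(B \right)} = 9 - \frac{B + 289}{B - 16} = 9 - \frac{289 + B}{-16 + B}$)
$- \frac{872720}{r{\left(-75 - 336 \right)}} = - \frac{872720}{\frac{1}{-16 - 411} \left(-433 + 8 \left(-75 - 336\right)\right)} = - \frac{872720}{\frac{1}{-16 - 411} \left(-433 + 8 \left(-411\right)\right)} = - \frac{872720}{\frac{1}{-427} \left(-433 - 3288\right)} = - \frac{872720}{\left(- \frac{1}{427}\right) \left(-3721\right)} = - \frac{872720}{\frac{61}{7}} = \left(-872720\right) \frac{7}{61} = - \frac{6109040}{61}$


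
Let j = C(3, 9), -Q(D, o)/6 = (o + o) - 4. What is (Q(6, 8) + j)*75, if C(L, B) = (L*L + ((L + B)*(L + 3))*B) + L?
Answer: 44100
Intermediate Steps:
C(L, B) = L + L**2 + B*(3 + L)*(B + L) (C(L, B) = (L**2 + ((B + L)*(3 + L))*B) + L = (L**2 + ((3 + L)*(B + L))*B) + L = (L**2 + B*(3 + L)*(B + L)) + L = L + L**2 + B*(3 + L)*(B + L))
Q(D, o) = 24 - 12*o (Q(D, o) = -6*((o + o) - 4) = -6*(2*o - 4) = -6*(-4 + 2*o) = 24 - 12*o)
j = 660 (j = 3 + 3**2 + 3*9**2 + 9*3**2 + 3*9**2 + 3*9*3 = 3 + 9 + 3*81 + 9*9 + 3*81 + 81 = 3 + 9 + 243 + 81 + 243 + 81 = 660)
(Q(6, 8) + j)*75 = ((24 - 12*8) + 660)*75 = ((24 - 96) + 660)*75 = (-72 + 660)*75 = 588*75 = 44100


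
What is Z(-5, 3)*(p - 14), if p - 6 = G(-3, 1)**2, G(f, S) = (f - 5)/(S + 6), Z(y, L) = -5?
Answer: 1640/49 ≈ 33.469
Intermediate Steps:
G(f, S) = (-5 + f)/(6 + S)
p = 358/49 (p = 6 + ((-5 - 3)/(6 + 1))**2 = 6 + (-8/7)**2 = 6 + 64/49 = 358/49 ≈ 7.3061)
Z(-5, 3)*(p - 14) = -5*(358/49 - 14) = -5*(-328/49) = 1640/49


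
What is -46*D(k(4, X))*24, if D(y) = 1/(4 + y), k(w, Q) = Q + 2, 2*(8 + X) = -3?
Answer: 2208/7 ≈ 315.43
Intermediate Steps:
X = -19/2 (X = -8 + (½)*(-3) = -8 - 3/2 = -19/2 ≈ -9.5000)
k(w, Q) = 2 + Q
-46*D(k(4, X))*24 = -46/(4 + (2 - 19/2))*24 = -46/(4 - 15/2)*24 = -46/(-7/2)*24 = -46*(-2/7)*24 = -(-92)*24/7 = -1*(-2208/7) = 2208/7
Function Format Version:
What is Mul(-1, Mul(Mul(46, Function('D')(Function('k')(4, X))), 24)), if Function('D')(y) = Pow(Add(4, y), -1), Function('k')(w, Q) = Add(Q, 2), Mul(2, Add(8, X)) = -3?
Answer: Rational(2208, 7) ≈ 315.43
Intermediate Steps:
X = Rational(-19, 2) (X = Add(-8, Mul(Rational(1, 2), -3)) = Add(-8, Rational(-3, 2)) = Rational(-19, 2) ≈ -9.5000)
Function('k')(w, Q) = Add(2, Q)
Mul(-1, Mul(Mul(46, Function('D')(Function('k')(4, X))), 24)) = Mul(-1, Mul(Mul(46, Pow(Add(4, Add(2, Rational(-19, 2))), -1)), 24)) = Mul(-1, Mul(Mul(46, Pow(Add(4, Rational(-15, 2)), -1)), 24)) = Mul(-1, Mul(Mul(46, Pow(Rational(-7, 2), -1)), 24)) = Mul(-1, Mul(Mul(46, Rational(-2, 7)), 24)) = Mul(-1, Mul(Rational(-92, 7), 24)) = Mul(-1, Rational(-2208, 7)) = Rational(2208, 7)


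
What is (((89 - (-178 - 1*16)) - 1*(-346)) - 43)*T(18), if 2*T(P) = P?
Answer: 5274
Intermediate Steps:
T(P) = P/2
(((89 - (-178 - 1*16)) - 1*(-346)) - 43)*T(18) = (((89 - (-178 - 1*16)) - 1*(-346)) - 43)*((1/2)*18) = (((89 - (-178 - 16)) + 346) - 43)*9 = (((89 - 1*(-194)) + 346) - 43)*9 = (((89 + 194) + 346) - 43)*9 = ((283 + 346) - 43)*9 = (629 - 43)*9 = 586*9 = 5274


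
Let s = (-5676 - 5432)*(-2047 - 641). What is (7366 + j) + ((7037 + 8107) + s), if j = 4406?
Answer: 29885220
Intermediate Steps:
s = 29858304 (s = -11108*(-2688) = 29858304)
(7366 + j) + ((7037 + 8107) + s) = (7366 + 4406) + ((7037 + 8107) + 29858304) = 11772 + (15144 + 29858304) = 11772 + 29873448 = 29885220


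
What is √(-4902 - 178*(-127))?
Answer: 2*√4426 ≈ 133.06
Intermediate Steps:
√(-4902 - 178*(-127)) = √(-4902 + 22606) = √17704 = 2*√4426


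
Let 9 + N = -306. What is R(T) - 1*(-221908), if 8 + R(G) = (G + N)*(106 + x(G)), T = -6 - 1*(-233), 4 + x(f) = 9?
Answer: 212132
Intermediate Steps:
N = -315 (N = -9 - 306 = -315)
x(f) = 5 (x(f) = -4 + 9 = 5)
T = 227 (T = -6 + 233 = 227)
R(G) = -34973 + 111*G (R(G) = -8 + (G - 315)*(106 + 5) = -8 + (-315 + G)*111 = -8 + (-34965 + 111*G) = -34973 + 111*G)
R(T) - 1*(-221908) = (-34973 + 111*227) - 1*(-221908) = (-34973 + 25197) + 221908 = -9776 + 221908 = 212132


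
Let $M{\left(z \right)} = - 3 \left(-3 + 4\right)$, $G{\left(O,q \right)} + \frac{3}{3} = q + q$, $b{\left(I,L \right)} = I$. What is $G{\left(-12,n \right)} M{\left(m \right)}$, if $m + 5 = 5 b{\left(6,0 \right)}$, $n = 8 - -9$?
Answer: $-99$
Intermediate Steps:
$n = 17$ ($n = 8 + 9 = 17$)
$G{\left(O,q \right)} = -1 + 2 q$ ($G{\left(O,q \right)} = -1 + \left(q + q\right) = -1 + 2 q$)
$m = 25$ ($m = -5 + 5 \cdot 6 = -5 + 30 = 25$)
$M{\left(z \right)} = -3$ ($M{\left(z \right)} = \left(-3\right) 1 = -3$)
$G{\left(-12,n \right)} M{\left(m \right)} = \left(-1 + 2 \cdot 17\right) \left(-3\right) = \left(-1 + 34\right) \left(-3\right) = 33 \left(-3\right) = -99$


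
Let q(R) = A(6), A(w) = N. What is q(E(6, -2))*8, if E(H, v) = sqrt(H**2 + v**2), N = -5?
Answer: -40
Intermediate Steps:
A(w) = -5
q(R) = -5
q(E(6, -2))*8 = -5*8 = -40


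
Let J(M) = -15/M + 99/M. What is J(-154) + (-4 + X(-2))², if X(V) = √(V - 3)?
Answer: 115/11 - 8*I*√5 ≈ 10.455 - 17.889*I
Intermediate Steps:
J(M) = 84/M
X(V) = √(-3 + V)
J(-154) + (-4 + X(-2))² = 84/(-154) + (-4 + √(-3 - 2))² = 84*(-1/154) + (-4 + √(-5))² = -6/11 + (-4 + I*√5)²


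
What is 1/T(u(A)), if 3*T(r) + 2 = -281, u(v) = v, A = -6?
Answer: -3/283 ≈ -0.010601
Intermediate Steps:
T(r) = -283/3 (T(r) = -2/3 + (1/3)*(-281) = -2/3 - 281/3 = -283/3)
1/T(u(A)) = 1/(-283/3) = -3/283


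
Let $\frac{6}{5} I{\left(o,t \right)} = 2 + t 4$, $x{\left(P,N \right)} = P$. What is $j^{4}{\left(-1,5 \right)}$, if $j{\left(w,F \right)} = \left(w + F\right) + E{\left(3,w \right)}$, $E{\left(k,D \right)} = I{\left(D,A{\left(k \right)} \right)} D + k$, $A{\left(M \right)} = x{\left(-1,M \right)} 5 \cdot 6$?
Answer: $\frac{9971220736}{81} \approx 1.231 \cdot 10^{8}$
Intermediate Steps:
$A{\left(M \right)} = -30$ ($A{\left(M \right)} = \left(-1\right) 5 \cdot 6 = \left(-5\right) 6 = -30$)
$I{\left(o,t \right)} = \frac{5}{3} + \frac{10 t}{3}$ ($I{\left(o,t \right)} = \frac{5 \left(2 + t 4\right)}{6} = \frac{5 \left(2 + 4 t\right)}{6} = \frac{5}{3} + \frac{10 t}{3}$)
$E{\left(k,D \right)} = k - \frac{295 D}{3}$ ($E{\left(k,D \right)} = \left(\frac{5}{3} + \frac{10}{3} \left(-30\right)\right) D + k = \left(\frac{5}{3} - 100\right) D + k = - \frac{295 D}{3} + k = k - \frac{295 D}{3}$)
$j{\left(w,F \right)} = 3 + F - \frac{292 w}{3}$ ($j{\left(w,F \right)} = \left(w + F\right) - \left(-3 + \frac{295 w}{3}\right) = \left(F + w\right) - \left(-3 + \frac{295 w}{3}\right) = 3 + F - \frac{292 w}{3}$)
$j^{4}{\left(-1,5 \right)} = \left(3 + 5 - - \frac{292}{3}\right)^{4} = \left(3 + 5 + \frac{292}{3}\right)^{4} = \left(\frac{316}{3}\right)^{4} = \frac{9971220736}{81}$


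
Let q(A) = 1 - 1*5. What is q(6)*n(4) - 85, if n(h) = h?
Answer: -101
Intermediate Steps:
q(A) = -4 (q(A) = 1 - 5 = -4)
q(6)*n(4) - 85 = -4*4 - 85 = -16 - 85 = -101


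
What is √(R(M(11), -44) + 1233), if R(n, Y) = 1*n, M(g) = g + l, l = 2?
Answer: √1246 ≈ 35.299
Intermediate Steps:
M(g) = 2 + g (M(g) = g + 2 = 2 + g)
R(n, Y) = n
√(R(M(11), -44) + 1233) = √((2 + 11) + 1233) = √(13 + 1233) = √1246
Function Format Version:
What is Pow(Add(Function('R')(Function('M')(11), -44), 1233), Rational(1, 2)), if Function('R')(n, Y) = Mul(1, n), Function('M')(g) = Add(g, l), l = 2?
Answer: Pow(1246, Rational(1, 2)) ≈ 35.299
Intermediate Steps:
Function('M')(g) = Add(2, g) (Function('M')(g) = Add(g, 2) = Add(2, g))
Function('R')(n, Y) = n
Pow(Add(Function('R')(Function('M')(11), -44), 1233), Rational(1, 2)) = Pow(Add(Add(2, 11), 1233), Rational(1, 2)) = Pow(Add(13, 1233), Rational(1, 2)) = Pow(1246, Rational(1, 2))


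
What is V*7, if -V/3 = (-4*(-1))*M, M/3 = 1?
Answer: -252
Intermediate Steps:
M = 3 (M = 3*1 = 3)
V = -36 (V = -3*(-4*(-1))*3 = -12*3 = -3*12 = -36)
V*7 = -36*7 = -252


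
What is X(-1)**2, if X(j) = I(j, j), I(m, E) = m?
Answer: 1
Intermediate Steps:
X(j) = j
X(-1)**2 = (-1)**2 = 1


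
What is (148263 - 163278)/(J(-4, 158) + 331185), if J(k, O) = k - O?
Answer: -65/1433 ≈ -0.045359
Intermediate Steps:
(148263 - 163278)/(J(-4, 158) + 331185) = (148263 - 163278)/((-4 - 1*158) + 331185) = -15015/((-4 - 158) + 331185) = -15015/(-162 + 331185) = -15015/331023 = -15015*1/331023 = -65/1433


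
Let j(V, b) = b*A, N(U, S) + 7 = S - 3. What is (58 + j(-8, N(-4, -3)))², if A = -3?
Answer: 9409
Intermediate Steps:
N(U, S) = -10 + S (N(U, S) = -7 + (S - 3) = -7 + (-3 + S) = -10 + S)
j(V, b) = -3*b (j(V, b) = b*(-3) = -3*b)
(58 + j(-8, N(-4, -3)))² = (58 - 3*(-10 - 3))² = (58 - 3*(-13))² = (58 + 39)² = 97² = 9409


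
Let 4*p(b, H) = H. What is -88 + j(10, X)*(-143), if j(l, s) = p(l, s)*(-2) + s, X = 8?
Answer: -660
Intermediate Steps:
p(b, H) = H/4
j(l, s) = s/2 (j(l, s) = (s/4)*(-2) + s = -s/2 + s = s/2)
-88 + j(10, X)*(-143) = -88 + ((1/2)*8)*(-143) = -88 + 4*(-143) = -88 - 572 = -660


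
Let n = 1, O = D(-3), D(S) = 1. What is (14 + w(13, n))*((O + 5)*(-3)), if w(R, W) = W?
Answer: -270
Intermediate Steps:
O = 1
(14 + w(13, n))*((O + 5)*(-3)) = (14 + 1)*((1 + 5)*(-3)) = 15*(6*(-3)) = 15*(-18) = -270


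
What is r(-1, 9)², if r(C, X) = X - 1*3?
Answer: 36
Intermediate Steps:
r(C, X) = -3 + X (r(C, X) = X - 3 = -3 + X)
r(-1, 9)² = (-3 + 9)² = 6² = 36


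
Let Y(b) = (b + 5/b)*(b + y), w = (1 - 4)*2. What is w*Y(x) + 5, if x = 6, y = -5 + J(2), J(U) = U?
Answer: -118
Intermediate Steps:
w = -6 (w = -3*2 = -6)
y = -3 (y = -5 + 2 = -3)
Y(b) = (-3 + b)*(b + 5/b) (Y(b) = (b + 5/b)*(b - 3) = (b + 5/b)*(-3 + b) = (-3 + b)*(b + 5/b))
w*Y(x) + 5 = -6*(5 + 6**2 - 15/6 - 3*6) + 5 = -6*(5 + 36 - 15*1/6 - 18) + 5 = -6*(5 + 36 - 5/2 - 18) + 5 = -6*41/2 + 5 = -123 + 5 = -118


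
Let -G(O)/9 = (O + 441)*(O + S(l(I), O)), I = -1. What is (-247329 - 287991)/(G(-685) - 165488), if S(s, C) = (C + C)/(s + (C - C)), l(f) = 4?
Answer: 267660/1210939 ≈ 0.22104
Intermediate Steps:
S(s, C) = 2*C/s (S(s, C) = (2*C)/(s + 0) = (2*C)/s = 2*C/s)
G(O) = -27*O*(441 + O)/2 (G(O) = -9*(O + 441)*(O + 2*O/4) = -9*(441 + O)*(O + 2*O*(¼)) = -9*(441 + O)*(O + O/2) = -9*(441 + O)*3*O/2 = -27*O*(441 + O)/2)
(-247329 - 287991)/(G(-685) - 165488) = (-247329 - 287991)/((27/2)*(-685)*(-441 - 1*(-685)) - 165488) = -535320/((27/2)*(-685)*(-441 + 685) - 165488) = -535320/((27/2)*(-685)*244 - 165488) = -535320/(-2256390 - 165488) = -535320/(-2421878) = -535320*(-1/2421878) = 267660/1210939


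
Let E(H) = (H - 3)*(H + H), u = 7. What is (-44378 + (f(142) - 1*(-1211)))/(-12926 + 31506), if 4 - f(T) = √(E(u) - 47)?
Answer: -21583/9290 ≈ -2.3232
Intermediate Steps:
E(H) = 2*H*(-3 + H) (E(H) = (-3 + H)*(2*H) = 2*H*(-3 + H))
f(T) = 1 (f(T) = 4 - √(2*7*(-3 + 7) - 47) = 4 - √(2*7*4 - 47) = 4 - √(56 - 47) = 4 - √9 = 4 - 1*3 = 4 - 3 = 1)
(-44378 + (f(142) - 1*(-1211)))/(-12926 + 31506) = (-44378 + (1 - 1*(-1211)))/(-12926 + 31506) = (-44378 + (1 + 1211))/18580 = (-44378 + 1212)*(1/18580) = -43166*1/18580 = -21583/9290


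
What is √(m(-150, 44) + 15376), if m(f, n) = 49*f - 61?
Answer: 3*√885 ≈ 89.247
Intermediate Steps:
m(f, n) = -61 + 49*f
√(m(-150, 44) + 15376) = √((-61 + 49*(-150)) + 15376) = √((-61 - 7350) + 15376) = √(-7411 + 15376) = √7965 = 3*√885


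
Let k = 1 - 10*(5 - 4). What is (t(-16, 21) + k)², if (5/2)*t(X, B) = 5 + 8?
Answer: 361/25 ≈ 14.440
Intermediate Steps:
k = -9 (k = 1 - 10*1 = 1 - 10 = -9)
t(X, B) = 26/5 (t(X, B) = 2*(5 + 8)/5 = (⅖)*13 = 26/5)
(t(-16, 21) + k)² = (26/5 - 9)² = (-19/5)² = 361/25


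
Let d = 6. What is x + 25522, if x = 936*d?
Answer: 31138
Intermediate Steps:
x = 5616 (x = 936*6 = 5616)
x + 25522 = 5616 + 25522 = 31138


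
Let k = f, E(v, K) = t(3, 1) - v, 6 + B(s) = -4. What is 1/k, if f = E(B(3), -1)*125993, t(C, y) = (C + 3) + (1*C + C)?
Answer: 1/2771846 ≈ 3.6077e-7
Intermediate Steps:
t(C, y) = 3 + 3*C (t(C, y) = (3 + C) + (C + C) = (3 + C) + 2*C = 3 + 3*C)
B(s) = -10 (B(s) = -6 - 4 = -10)
E(v, K) = 12 - v (E(v, K) = (3 + 3*3) - v = (3 + 9) - v = 12 - v)
f = 2771846 (f = (12 - 1*(-10))*125993 = (12 + 10)*125993 = 22*125993 = 2771846)
k = 2771846
1/k = 1/2771846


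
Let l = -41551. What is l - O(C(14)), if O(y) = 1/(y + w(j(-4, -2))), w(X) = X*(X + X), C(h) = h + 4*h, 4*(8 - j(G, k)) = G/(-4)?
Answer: -63199079/1521 ≈ -41551.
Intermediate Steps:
j(G, k) = 8 + G/16 (j(G, k) = 8 - G/(4*(-4)) = 8 - G*(-1)/(4*4) = 8 - (-1)*G/16 = 8 + G/16)
C(h) = 5*h
w(X) = 2*X**2 (w(X) = X*(2*X) = 2*X**2)
O(y) = 1/(961/8 + y) (O(y) = 1/(y + 2*(8 + (1/16)*(-4))**2) = 1/(y + 2*(8 - 1/4)**2) = 1/(y + 2*(31/4)**2) = 1/(y + 2*(961/16)) = 1/(y + 961/8) = 1/(961/8 + y))
l - O(C(14)) = -41551 - 8/(961 + 8*(5*14)) = -41551 - 8/(961 + 8*70) = -41551 - 8/(961 + 560) = -41551 - 8/1521 = -63199079/1521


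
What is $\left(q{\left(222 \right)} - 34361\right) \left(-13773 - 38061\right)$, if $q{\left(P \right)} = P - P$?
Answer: $1781068074$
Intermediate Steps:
$q{\left(P \right)} = 0$
$\left(q{\left(222 \right)} - 34361\right) \left(-13773 - 38061\right) = \left(0 - 34361\right) \left(-13773 - 38061\right) = \left(-34361\right) \left(-51834\right) = 1781068074$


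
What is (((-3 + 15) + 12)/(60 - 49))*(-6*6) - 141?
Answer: -2415/11 ≈ -219.55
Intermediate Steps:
(((-3 + 15) + 12)/(60 - 49))*(-6*6) - 141 = ((12 + 12)/11)*(-36) - 141 = (24*(1/11))*(-36) - 141 = (24/11)*(-36) - 141 = -864/11 - 141 = -2415/11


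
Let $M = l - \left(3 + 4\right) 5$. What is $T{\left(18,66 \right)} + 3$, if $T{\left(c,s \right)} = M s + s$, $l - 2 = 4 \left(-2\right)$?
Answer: $-2637$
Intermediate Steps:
$l = -6$ ($l = 2 + 4 \left(-2\right) = 2 - 8 = -6$)
$M = -41$ ($M = -6 - \left(3 + 4\right) 5 = -6 - 7 \cdot 5 = -6 - 35 = -41$)
$T{\left(c,s \right)} = - 40 s$ ($T{\left(c,s \right)} = - 41 s + s = - 40 s$)
$T{\left(18,66 \right)} + 3 = \left(-40\right) 66 + 3 = -2640 + 3 = -2637$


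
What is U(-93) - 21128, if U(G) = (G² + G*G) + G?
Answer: -3923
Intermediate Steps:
U(G) = G + 2*G² (U(G) = (G² + G²) + G = 2*G² + G = G + 2*G²)
U(-93) - 21128 = -93*(1 + 2*(-93)) - 21128 = -93*(1 - 186) - 21128 = -93*(-185) - 21128 = 17205 - 21128 = -3923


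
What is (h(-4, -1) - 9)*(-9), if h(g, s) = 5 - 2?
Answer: 54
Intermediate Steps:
h(g, s) = 3
(h(-4, -1) - 9)*(-9) = (3 - 9)*(-9) = -6*(-9) = 54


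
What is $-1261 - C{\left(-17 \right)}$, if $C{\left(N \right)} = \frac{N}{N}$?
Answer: $-1262$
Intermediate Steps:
$C{\left(N \right)} = 1$
$-1261 - C{\left(-17 \right)} = -1261 - 1 = -1262$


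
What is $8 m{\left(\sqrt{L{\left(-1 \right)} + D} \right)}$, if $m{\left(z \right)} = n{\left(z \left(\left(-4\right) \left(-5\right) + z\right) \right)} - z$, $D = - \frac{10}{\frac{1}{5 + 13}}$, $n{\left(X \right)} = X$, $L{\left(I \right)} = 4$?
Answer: $-1408 + 608 i \sqrt{11} \approx -1408.0 + 2016.5 i$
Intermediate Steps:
$D = -180$ ($D = - \frac{10}{\frac{1}{18}} = - 10 \frac{1}{\frac{1}{18}} = \left(-10\right) 18 = -180$)
$m{\left(z \right)} = - z + z \left(20 + z\right)$ ($m{\left(z \right)} = z \left(\left(-4\right) \left(-5\right) + z\right) - z = z \left(20 + z\right) - z = - z + z \left(20 + z\right)$)
$8 m{\left(\sqrt{L{\left(-1 \right)} + D} \right)} = 8 \sqrt{4 - 180} \left(19 + \sqrt{4 - 180}\right) = 8 \sqrt{-176} \left(19 + \sqrt{-176}\right) = 8 \cdot 4 i \sqrt{11} \left(19 + 4 i \sqrt{11}\right) = 32 i \sqrt{11} \left(19 + 4 i \sqrt{11}\right)$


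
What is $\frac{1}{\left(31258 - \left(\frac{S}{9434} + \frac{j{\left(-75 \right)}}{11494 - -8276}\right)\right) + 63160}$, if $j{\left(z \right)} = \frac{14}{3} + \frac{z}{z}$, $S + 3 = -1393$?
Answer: $\frac{279765270}{26414918581051} \approx 1.0591 \cdot 10^{-5}$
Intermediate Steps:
$S = -1396$ ($S = -3 - 1393 = -1396$)
$j{\left(z \right)} = \frac{17}{3}$ ($j{\left(z \right)} = 14 \cdot \frac{1}{3} + 1 = \frac{14}{3} + 1 = \frac{17}{3}$)
$\frac{1}{\left(31258 - \left(\frac{S}{9434} + \frac{j{\left(-75 \right)}}{11494 - -8276}\right)\right) + 63160} = \frac{1}{\left(31258 - \left(- \frac{1396}{9434} + \frac{17}{3 \left(11494 - -8276\right)}\right)\right) + 63160} = \frac{1}{\left(31258 - \left(\left(-1396\right) \frac{1}{9434} + \frac{17}{3 \left(11494 + 8276\right)}\right)\right) + 63160} = \frac{1}{\left(31258 - \left(- \frac{698}{4717} + \frac{17}{3 \cdot 19770}\right)\right) + 63160} = \frac{1}{\left(31258 - \left(- \frac{698}{4717} + \frac{17}{3} \cdot \frac{1}{19770}\right)\right) + 63160} = \frac{1}{\left(31258 - \left(- \frac{698}{4717} + \frac{17}{59310}\right)\right) + 63160} = \frac{1}{\left(31258 - - \frac{41318191}{279765270}\right) + 63160} = \frac{1}{\left(31258 + \frac{41318191}{279765270}\right) + 63160} = \frac{1}{\frac{8744944127851}{279765270} + 63160} = \frac{1}{\frac{26414918581051}{279765270}} = \frac{279765270}{26414918581051}$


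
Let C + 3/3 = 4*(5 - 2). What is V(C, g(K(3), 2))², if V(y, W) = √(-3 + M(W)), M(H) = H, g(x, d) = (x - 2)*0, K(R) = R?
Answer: -3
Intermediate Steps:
g(x, d) = 0 (g(x, d) = (-2 + x)*0 = 0)
C = 11 (C = -1 + 4*(5 - 2) = -1 + 4*3 = -1 + 12 = 11)
V(y, W) = √(-3 + W)
V(C, g(K(3), 2))² = (√(-3 + 0))² = (√(-3))² = (I*√3)² = -3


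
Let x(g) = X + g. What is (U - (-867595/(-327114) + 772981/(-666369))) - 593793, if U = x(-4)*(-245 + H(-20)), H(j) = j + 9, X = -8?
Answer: -8501015318281/14390878 ≈ -5.9072e+5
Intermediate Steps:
H(j) = 9 + j
x(g) = -8 + g
U = 3072 (U = (-8 - 4)*(-245 + (9 - 20)) = -12*(-245 - 11) = -12*(-256) = 3072)
(U - (-867595/(-327114) + 772981/(-666369))) - 593793 = (3072 - (-867595/(-327114) + 772981/(-666369))) - 593793 = (3072 - (-867595*(-1/327114) + 772981*(-1/666369))) - 593793 = (3072 - (51035/19242 - 70271/60579)) - 593793 = (3072 - 1*21475243/14390878) - 593793 = (3072 - 21475243/14390878) - 593793 = 44187301973/14390878 - 593793 = -8501015318281/14390878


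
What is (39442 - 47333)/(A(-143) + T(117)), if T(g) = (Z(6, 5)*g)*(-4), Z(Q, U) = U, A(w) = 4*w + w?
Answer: 607/235 ≈ 2.5830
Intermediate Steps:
A(w) = 5*w
T(g) = -20*g (T(g) = (5*g)*(-4) = -20*g)
(39442 - 47333)/(A(-143) + T(117)) = (39442 - 47333)/(5*(-143) - 20*117) = -7891/(-715 - 2340) = -7891/(-3055) = -7891*(-1/3055) = 607/235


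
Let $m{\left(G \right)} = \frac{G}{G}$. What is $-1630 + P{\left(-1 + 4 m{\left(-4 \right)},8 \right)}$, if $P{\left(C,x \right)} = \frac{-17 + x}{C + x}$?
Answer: $- \frac{17939}{11} \approx -1630.8$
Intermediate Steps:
$m{\left(G \right)} = 1$
$P{\left(C,x \right)} = \frac{-17 + x}{C + x}$
$-1630 + P{\left(-1 + 4 m{\left(-4 \right)},8 \right)} = -1630 + \frac{-17 + 8}{\left(-1 + 4 \cdot 1\right) + 8} = -1630 + \frac{1}{\left(-1 + 4\right) + 8} \left(-9\right) = -1630 + \frac{1}{3 + 8} \left(-9\right) = -1630 + \frac{1}{11} \left(-9\right) = -1630 - \frac{9}{11} = - \frac{17939}{11}$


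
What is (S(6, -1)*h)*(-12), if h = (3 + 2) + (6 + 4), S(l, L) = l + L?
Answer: -900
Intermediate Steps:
S(l, L) = L + l
h = 15 (h = 5 + 10 = 15)
(S(6, -1)*h)*(-12) = ((-1 + 6)*15)*(-12) = (5*15)*(-12) = 75*(-12) = -900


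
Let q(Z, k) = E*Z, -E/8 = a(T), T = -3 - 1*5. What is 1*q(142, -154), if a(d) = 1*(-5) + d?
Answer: 14768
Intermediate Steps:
T = -8 (T = -3 - 5 = -8)
a(d) = -5 + d
E = 104 (E = -8*(-5 - 8) = -8*(-13) = 104)
q(Z, k) = 104*Z
1*q(142, -154) = 1*(104*142) = 1*14768 = 14768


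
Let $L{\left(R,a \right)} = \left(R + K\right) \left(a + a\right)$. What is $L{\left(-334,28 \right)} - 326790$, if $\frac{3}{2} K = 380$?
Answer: $- \frac{993922}{3} \approx -3.3131 \cdot 10^{5}$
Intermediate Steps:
$K = \frac{760}{3}$ ($K = \frac{2}{3} \cdot 380 = \frac{760}{3} \approx 253.33$)
$L{\left(R,a \right)} = 2 a \left(\frac{760}{3} + R\right)$ ($L{\left(R,a \right)} = \left(R + \frac{760}{3}\right) \left(a + a\right) = \left(\frac{760}{3} + R\right) 2 a = 2 a \left(\frac{760}{3} + R\right)$)
$L{\left(-334,28 \right)} - 326790 = \frac{2}{3} \cdot 28 \left(760 + 3 \left(-334\right)\right) - 326790 = \frac{2}{3} \cdot 28 \left(760 - 1002\right) - 326790 = \frac{2}{3} \cdot 28 \left(-242\right) - 326790 = - \frac{13552}{3} - 326790 = - \frac{993922}{3}$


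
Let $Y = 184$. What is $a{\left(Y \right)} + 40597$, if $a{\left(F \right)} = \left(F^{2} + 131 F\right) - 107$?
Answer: $98450$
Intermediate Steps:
$a{\left(F \right)} = -107 + F^{2} + 131 F$
$a{\left(Y \right)} + 40597 = \left(-107 + 184^{2} + 131 \cdot 184\right) + 40597 = \left(-107 + 33856 + 24104\right) + 40597 = 57853 + 40597 = 98450$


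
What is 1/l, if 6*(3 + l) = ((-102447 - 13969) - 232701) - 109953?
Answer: -3/229544 ≈ -1.3069e-5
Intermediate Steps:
l = -229544/3 (l = -3 + (((-102447 - 13969) - 232701) - 109953)/6 = -3 + ((-116416 - 232701) - 109953)/6 = -3 + (-349117 - 109953)/6 = -3 + (⅙)*(-459070) = -3 - 229535/3 = -229544/3 ≈ -76515.)
1/l = 1/(-229544/3) = -3/229544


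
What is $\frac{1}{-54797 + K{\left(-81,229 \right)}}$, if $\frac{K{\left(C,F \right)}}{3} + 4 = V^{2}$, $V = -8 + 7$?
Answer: $- \frac{1}{54806} \approx -1.8246 \cdot 10^{-5}$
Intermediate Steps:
$V = -1$
$K{\left(C,F \right)} = -9$ ($K{\left(C,F \right)} = -12 + 3 \left(-1\right)^{2} = -12 + 3 \cdot 1 = -12 + 3 = -9$)
$\frac{1}{-54797 + K{\left(-81,229 \right)}} = \frac{1}{-54797 - 9} = \frac{1}{-54806} = - \frac{1}{54806}$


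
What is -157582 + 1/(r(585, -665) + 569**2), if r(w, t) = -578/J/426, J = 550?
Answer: -5976864780760952/37928600861 ≈ -1.5758e+5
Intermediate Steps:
r(w, t) = -289/117150 (r(w, t) = -578/550/426 = -578*1/550*(1/426) = -289/275*1/426 = -289/117150)
-157582 + 1/(r(585, -665) + 569**2) = -157582 + 1/(-289/117150 + 569**2) = -157582 + 1/(-289/117150 + 323761) = -157582 + 1/(37928600861/117150) = -157582 + 117150/37928600861 = -5976864780760952/37928600861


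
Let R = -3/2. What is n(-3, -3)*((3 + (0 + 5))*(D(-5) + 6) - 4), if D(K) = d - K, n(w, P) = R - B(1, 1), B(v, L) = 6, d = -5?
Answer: -330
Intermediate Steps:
R = -3/2 (R = -3*½ = -3/2 ≈ -1.5000)
n(w, P) = -15/2 (n(w, P) = -3/2 - 1*6 = -3/2 - 6 = -15/2)
D(K) = -5 - K
n(-3, -3)*((3 + (0 + 5))*(D(-5) + 6) - 4) = -15*((3 + (0 + 5))*((-5 - 1*(-5)) + 6) - 4)/2 = -15*((3 + 5)*((-5 + 5) + 6) - 4)/2 = -15*(8*(0 + 6) - 4)/2 = -15*(8*6 - 4)/2 = -15*(48 - 4)/2 = -15/2*44 = -330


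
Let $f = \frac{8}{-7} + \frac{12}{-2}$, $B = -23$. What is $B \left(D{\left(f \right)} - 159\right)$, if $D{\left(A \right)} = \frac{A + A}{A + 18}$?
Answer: $\frac{70058}{19} \approx 3687.3$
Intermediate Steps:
$f = - \frac{50}{7}$ ($f = 8 \left(- \frac{1}{7}\right) + 12 \left(- \frac{1}{2}\right) = - \frac{8}{7} - 6 = - \frac{50}{7} \approx -7.1429$)
$D{\left(A \right)} = \frac{2 A}{18 + A}$
$B \left(D{\left(f \right)} - 159\right) = - 23 \left(2 \left(- \frac{50}{7}\right) \frac{1}{18 - \frac{50}{7}} - 159\right) = - 23 \left(2 \left(- \frac{50}{7}\right) \frac{1}{\frac{76}{7}} - 159\right) = - 23 \left(2 \left(- \frac{50}{7}\right) \frac{7}{76} - 159\right) = - 23 \left(- \frac{25}{19} - 159\right) = \left(-23\right) \left(- \frac{3046}{19}\right) = \frac{70058}{19}$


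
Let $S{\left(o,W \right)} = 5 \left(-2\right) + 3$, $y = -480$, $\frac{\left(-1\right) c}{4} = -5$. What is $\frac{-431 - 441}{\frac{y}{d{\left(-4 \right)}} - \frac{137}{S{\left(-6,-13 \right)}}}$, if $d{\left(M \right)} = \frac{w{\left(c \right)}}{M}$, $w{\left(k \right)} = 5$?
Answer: $- \frac{6104}{2825} \approx -2.1607$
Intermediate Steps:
$c = 20$ ($c = \left(-4\right) \left(-5\right) = 20$)
$S{\left(o,W \right)} = -7$ ($S{\left(o,W \right)} = -10 + 3 = -7$)
$d{\left(M \right)} = \frac{5}{M}$
$\frac{-431 - 441}{\frac{y}{d{\left(-4 \right)}} - \frac{137}{S{\left(-6,-13 \right)}}} = \frac{-431 - 441}{- \frac{480}{5 \frac{1}{-4}} - \frac{137}{-7}} = \frac{-431 - 441}{- \frac{480}{5 \left(- \frac{1}{4}\right)} - - \frac{137}{7}} = - \frac{872}{- \frac{480}{- \frac{5}{4}} + \frac{137}{7}} = - \frac{872}{\left(-480\right) \left(- \frac{4}{5}\right) + \frac{137}{7}} = - \frac{872}{384 + \frac{137}{7}} = - \frac{872}{\frac{2825}{7}} = \left(-872\right) \frac{7}{2825} = - \frac{6104}{2825}$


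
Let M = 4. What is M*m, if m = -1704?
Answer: -6816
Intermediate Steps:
M*m = 4*(-1704) = -6816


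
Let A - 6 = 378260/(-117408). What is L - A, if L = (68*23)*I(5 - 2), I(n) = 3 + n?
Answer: 275357621/29352 ≈ 9381.2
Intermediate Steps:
A = 81547/29352 (A = 6 + 378260/(-117408) = 6 + 378260*(-1/117408) = 6 - 94565/29352 = 81547/29352 ≈ 2.7782)
L = 9384 (L = (68*23)*(3 + (5 - 2)) = 1564*(3 + 3) = 1564*6 = 9384)
L - A = 9384 - 1*81547/29352 = 9384 - 81547/29352 = 275357621/29352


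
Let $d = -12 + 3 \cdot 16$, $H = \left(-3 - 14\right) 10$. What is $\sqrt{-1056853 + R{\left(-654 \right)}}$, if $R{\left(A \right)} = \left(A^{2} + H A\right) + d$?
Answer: $i \sqrt{517921} \approx 719.67 i$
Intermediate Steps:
$H = -170$ ($H = \left(-17\right) 10 = -170$)
$d = 36$ ($d = -12 + 48 = 36$)
$R{\left(A \right)} = 36 + A^{2} - 170 A$ ($R{\left(A \right)} = \left(A^{2} - 170 A\right) + 36 = 36 + A^{2} - 170 A$)
$\sqrt{-1056853 + R{\left(-654 \right)}} = \sqrt{-1056853 + \left(36 + \left(-654\right)^{2} - -111180\right)} = \sqrt{-1056853 + \left(36 + 427716 + 111180\right)} = \sqrt{-1056853 + 538932} = \sqrt{-517921} = i \sqrt{517921}$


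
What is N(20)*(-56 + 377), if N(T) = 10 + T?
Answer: 9630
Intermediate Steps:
N(20)*(-56 + 377) = (10 + 20)*(-56 + 377) = 30*321 = 9630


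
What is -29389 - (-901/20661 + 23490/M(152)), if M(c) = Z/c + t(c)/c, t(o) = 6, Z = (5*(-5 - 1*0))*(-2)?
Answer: -13471647506/144627 ≈ -93148.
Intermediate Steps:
Z = 50 (Z = (5*(-5 + 0))*(-2) = (5*(-5))*(-2) = -25*(-2) = 50)
M(c) = 56/c (M(c) = 50/c + 6/c = 56/c)
-29389 - (-901/20661 + 23490/M(152)) = -29389 - (-901/20661 + 23490/((56/152))) = -29389 - (-901*1/20661 + 23490/((56*(1/152)))) = -29389 - (-901/20661 + 23490/(7/19)) = -29389 - (-901/20661 + 23490*(19/7)) = -29389 - (-901/20661 + 446310/7) = -29389 - 1*9221204603/144627 = -29389 - 9221204603/144627 = -13471647506/144627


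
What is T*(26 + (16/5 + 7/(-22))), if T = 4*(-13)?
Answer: -82602/55 ≈ -1501.9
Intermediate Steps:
T = -52
T*(26 + (16/5 + 7/(-22))) = -52*(26 + (16/5 + 7/(-22))) = -52*(26 + (16*(⅕) + 7*(-1/22))) = -52*(26 + (16/5 - 7/22)) = -52*(26 + 317/110) = -52*3177/110 = -82602/55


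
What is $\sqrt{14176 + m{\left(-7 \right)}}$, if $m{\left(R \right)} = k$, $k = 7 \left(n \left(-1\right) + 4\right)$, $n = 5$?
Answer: $\sqrt{14169} \approx 119.03$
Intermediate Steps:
$k = -7$ ($k = 7 \left(5 \left(-1\right) + 4\right) = 7 \left(-5 + 4\right) = 7 \left(-1\right) = -7$)
$m{\left(R \right)} = -7$
$\sqrt{14176 + m{\left(-7 \right)}} = \sqrt{14176 - 7} = \sqrt{14169}$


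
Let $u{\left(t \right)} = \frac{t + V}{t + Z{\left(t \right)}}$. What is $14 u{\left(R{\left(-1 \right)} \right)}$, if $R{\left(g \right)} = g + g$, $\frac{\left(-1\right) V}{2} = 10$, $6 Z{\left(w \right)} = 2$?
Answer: $\frac{924}{5} \approx 184.8$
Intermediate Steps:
$Z{\left(w \right)} = \frac{1}{3}$ ($Z{\left(w \right)} = \frac{1}{6} \cdot 2 = \frac{1}{3}$)
$V = -20$ ($V = \left(-2\right) 10 = -20$)
$R{\left(g \right)} = 2 g$
$u{\left(t \right)} = \frac{-20 + t}{\frac{1}{3} + t}$ ($u{\left(t \right)} = \frac{t - 20}{t + \frac{1}{3}} = \frac{-20 + t}{\frac{1}{3} + t}$)
$14 u{\left(R{\left(-1 \right)} \right)} = 14 \frac{3 \left(-20 + 2 \left(-1\right)\right)}{1 + 3 \cdot 2 \left(-1\right)} = 14 \frac{3 \left(-20 - 2\right)}{1 + 3 \left(-2\right)} = 14 \cdot 3 \frac{1}{1 - 6} \left(-22\right) = 14 \cdot 3 \frac{1}{-5} \left(-22\right) = 14 \cdot 3 \left(- \frac{1}{5}\right) \left(-22\right) = 14 \cdot \frac{66}{5} = \frac{924}{5}$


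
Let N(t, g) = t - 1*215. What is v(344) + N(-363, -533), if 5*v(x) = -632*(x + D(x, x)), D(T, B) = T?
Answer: -437706/5 ≈ -87541.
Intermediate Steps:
N(t, g) = -215 + t (N(t, g) = t - 215 = -215 + t)
v(x) = -1264*x/5 (v(x) = (-632*(x + x))/5 = (-1264*x)/5 = -1264*x/5)
v(344) + N(-363, -533) = -1264/5*344 + (-215 - 363) = -434816/5 - 578 = -437706/5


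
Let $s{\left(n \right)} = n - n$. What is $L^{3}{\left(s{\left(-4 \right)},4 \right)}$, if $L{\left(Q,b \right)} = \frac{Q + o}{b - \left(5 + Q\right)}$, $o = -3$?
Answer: $27$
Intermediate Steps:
$s{\left(n \right)} = 0$
$L{\left(Q,b \right)} = \frac{-3 + Q}{-5 + b - Q}$ ($L{\left(Q,b \right)} = \frac{Q - 3}{b - \left(5 + Q\right)} = \frac{-3 + Q}{-5 + b - Q}$)
$L^{3}{\left(s{\left(-4 \right)},4 \right)} = \left(\frac{3 - 0}{5 + 0 - 4}\right)^{3} = \left(\frac{3 + 0}{5 + 0 - 4}\right)^{3} = \left(1^{-1} \cdot 3\right)^{3} = \left(1 \cdot 3\right)^{3} = 3^{3} = 27$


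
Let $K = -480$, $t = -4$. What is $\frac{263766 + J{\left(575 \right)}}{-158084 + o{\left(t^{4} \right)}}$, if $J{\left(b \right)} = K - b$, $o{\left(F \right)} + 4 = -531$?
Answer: $- \frac{262711}{158619} \approx -1.6562$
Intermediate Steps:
$o{\left(F \right)} = -535$ ($o{\left(F \right)} = -4 - 531 = -535$)
$J{\left(b \right)} = -480 - b$
$\frac{263766 + J{\left(575 \right)}}{-158084 + o{\left(t^{4} \right)}} = \frac{263766 - 1055}{-158084 - 535} = \frac{263766 - 1055}{-158619} = \left(263766 - 1055\right) \left(- \frac{1}{158619}\right) = 262711 \left(- \frac{1}{158619}\right) = - \frac{262711}{158619}$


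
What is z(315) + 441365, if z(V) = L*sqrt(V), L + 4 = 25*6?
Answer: 441365 + 438*sqrt(35) ≈ 4.4396e+5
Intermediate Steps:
L = 146 (L = -4 + 25*6 = -4 + 150 = 146)
z(V) = 146*sqrt(V)
z(315) + 441365 = 146*sqrt(315) + 441365 = 146*(3*sqrt(35)) + 441365 = 438*sqrt(35) + 441365 = 441365 + 438*sqrt(35)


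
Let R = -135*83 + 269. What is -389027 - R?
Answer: -378091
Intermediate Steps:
R = -10936 (R = -11205 + 269 = -10936)
-389027 - R = -389027 - 1*(-10936) = -389027 + 10936 = -378091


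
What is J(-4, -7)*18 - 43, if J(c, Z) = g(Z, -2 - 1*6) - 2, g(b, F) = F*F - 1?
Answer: 1055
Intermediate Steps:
g(b, F) = -1 + F² (g(b, F) = F² - 1 = -1 + F²)
J(c, Z) = 61 (J(c, Z) = (-1 + (-2 - 1*6)²) - 2 = (-1 + (-2 - 6)²) - 2 = (-1 + (-8)²) - 2 = (-1 + 64) - 2 = 63 - 2 = 61)
J(-4, -7)*18 - 43 = 61*18 - 43 = 1098 - 43 = 1055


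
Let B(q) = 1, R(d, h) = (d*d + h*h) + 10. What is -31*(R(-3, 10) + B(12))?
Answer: -3720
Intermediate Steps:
R(d, h) = 10 + d² + h² (R(d, h) = (d² + h²) + 10 = 10 + d² + h²)
-31*(R(-3, 10) + B(12)) = -31*((10 + (-3)² + 10²) + 1) = -31*((10 + 9 + 100) + 1) = -31*(119 + 1) = -31*120 = -3720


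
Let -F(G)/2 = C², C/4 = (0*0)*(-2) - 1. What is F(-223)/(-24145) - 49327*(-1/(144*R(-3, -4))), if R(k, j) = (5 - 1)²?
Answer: 1191074143/55630080 ≈ 21.411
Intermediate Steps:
R(k, j) = 16 (R(k, j) = 4² = 16)
C = -4 (C = 4*((0*0)*(-2) - 1) = 4*(0*(-2) - 1) = 4*(0 - 1) = 4*(-1) = -4)
F(G) = -32 (F(G) = -2*(-4)² = -2*16 = -32)
F(-223)/(-24145) - 49327*(-1/(144*R(-3, -4))) = -32/(-24145) - 49327/((16*12)*(-12)) = -32*(-1/24145) - 49327/(192*(-12)) = 32/24145 - 49327/(-2304) = 32/24145 - 49327*(-1/2304) = 32/24145 + 49327/2304 = 1191074143/55630080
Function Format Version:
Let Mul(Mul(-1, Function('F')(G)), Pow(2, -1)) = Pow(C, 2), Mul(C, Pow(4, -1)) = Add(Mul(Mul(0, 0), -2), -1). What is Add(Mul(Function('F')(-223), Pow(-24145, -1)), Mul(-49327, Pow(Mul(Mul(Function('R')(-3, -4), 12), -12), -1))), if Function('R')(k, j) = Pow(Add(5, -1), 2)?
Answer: Rational(1191074143, 55630080) ≈ 21.411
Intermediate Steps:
Function('R')(k, j) = 16 (Function('R')(k, j) = Pow(4, 2) = 16)
C = -4 (C = Mul(4, Add(Mul(Mul(0, 0), -2), -1)) = Mul(4, Add(Mul(0, -2), -1)) = Mul(4, Add(0, -1)) = Mul(4, -1) = -4)
Function('F')(G) = -32 (Function('F')(G) = Mul(-2, Pow(-4, 2)) = Mul(-2, 16) = -32)
Add(Mul(Function('F')(-223), Pow(-24145, -1)), Mul(-49327, Pow(Mul(Mul(Function('R')(-3, -4), 12), -12), -1))) = Add(Mul(-32, Pow(-24145, -1)), Mul(-49327, Pow(Mul(Mul(16, 12), -12), -1))) = Add(Mul(-32, Rational(-1, 24145)), Mul(-49327, Pow(Mul(192, -12), -1))) = Add(Rational(32, 24145), Mul(-49327, Pow(-2304, -1))) = Add(Rational(32, 24145), Mul(-49327, Rational(-1, 2304))) = Add(Rational(32, 24145), Rational(49327, 2304)) = Rational(1191074143, 55630080)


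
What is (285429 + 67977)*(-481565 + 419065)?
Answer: -22087875000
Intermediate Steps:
(285429 + 67977)*(-481565 + 419065) = 353406*(-62500) = -22087875000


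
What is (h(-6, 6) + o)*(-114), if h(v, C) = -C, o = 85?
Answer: -9006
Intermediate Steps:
(h(-6, 6) + o)*(-114) = (-1*6 + 85)*(-114) = (-6 + 85)*(-114) = 79*(-114) = -9006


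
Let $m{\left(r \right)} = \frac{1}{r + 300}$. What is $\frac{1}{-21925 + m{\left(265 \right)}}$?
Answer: $- \frac{565}{12387624} \approx -4.561 \cdot 10^{-5}$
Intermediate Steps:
$m{\left(r \right)} = \frac{1}{300 + r}$
$\frac{1}{-21925 + m{\left(265 \right)}} = \frac{1}{-21925 + \frac{1}{300 + 265}} = \frac{1}{-21925 + \frac{1}{565}} = \frac{1}{- \frac{12387624}{565}} = - \frac{565}{12387624}$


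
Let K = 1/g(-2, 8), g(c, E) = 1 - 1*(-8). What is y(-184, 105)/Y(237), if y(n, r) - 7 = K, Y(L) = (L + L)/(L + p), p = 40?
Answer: 8864/2133 ≈ 4.1556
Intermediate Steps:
g(c, E) = 9 (g(c, E) = 1 + 8 = 9)
Y(L) = 2*L/(40 + L) (Y(L) = (L + L)/(L + 40) = (2*L)/(40 + L) = 2*L/(40 + L))
K = ⅑ (K = 1/9 = ⅑ ≈ 0.11111)
y(n, r) = 64/9 (y(n, r) = 7 + ⅑ = 64/9)
y(-184, 105)/Y(237) = 64/(9*((2*237/(40 + 237)))) = 64/(9*((2*237/277))) = 64/(9*((2*237*(1/277)))) = 64/(9*(474/277)) = (64/9)*(277/474) = 8864/2133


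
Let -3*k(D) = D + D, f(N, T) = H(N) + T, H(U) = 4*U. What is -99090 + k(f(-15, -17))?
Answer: -297116/3 ≈ -99039.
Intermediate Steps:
f(N, T) = T + 4*N (f(N, T) = 4*N + T = T + 4*N)
k(D) = -2*D/3 (k(D) = -(D + D)/3 = -2*D/3)
-99090 + k(f(-15, -17)) = -99090 - 2*(-17 + 4*(-15))/3 = -99090 - 2*(-17 - 60)/3 = -99090 - ⅔*(-77) = -99090 + 154/3 = -297116/3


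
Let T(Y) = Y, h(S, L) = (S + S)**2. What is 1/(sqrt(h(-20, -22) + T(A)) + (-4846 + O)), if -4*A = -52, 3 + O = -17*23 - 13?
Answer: -5253/27592396 - sqrt(1613)/27592396 ≈ -0.00019183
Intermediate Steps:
O = -407 (O = -3 + (-17*23 - 13) = -3 + (-391 - 13) = -3 - 404 = -407)
h(S, L) = 4*S**2 (h(S, L) = (2*S)**2 = 4*S**2)
A = 13 (A = -1/4*(-52) = 13)
1/(sqrt(h(-20, -22) + T(A)) + (-4846 + O)) = 1/(sqrt(4*(-20)**2 + 13) + (-4846 - 407)) = 1/(sqrt(4*400 + 13) - 5253) = 1/(sqrt(1600 + 13) - 5253) = 1/(sqrt(1613) - 5253) = 1/(-5253 + sqrt(1613))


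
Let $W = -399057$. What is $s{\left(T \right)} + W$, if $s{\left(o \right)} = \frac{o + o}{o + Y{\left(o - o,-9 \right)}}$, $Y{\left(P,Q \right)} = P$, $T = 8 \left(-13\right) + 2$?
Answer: $-399055$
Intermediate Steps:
$T = -102$ ($T = -104 + 2 = -102$)
$s{\left(o \right)} = 2$ ($s{\left(o \right)} = \frac{o + o}{o + \left(o - o\right)} = \frac{2 o}{o + 0} = \frac{2 o}{o} = 2$)
$s{\left(T \right)} + W = 2 - 399057 = -399055$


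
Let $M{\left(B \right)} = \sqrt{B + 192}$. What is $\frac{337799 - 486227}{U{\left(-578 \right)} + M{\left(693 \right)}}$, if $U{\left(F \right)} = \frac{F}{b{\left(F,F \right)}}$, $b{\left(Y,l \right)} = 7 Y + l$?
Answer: $\frac{62496}{2981} - \frac{499968 \sqrt{885}}{2981} \approx -4968.5$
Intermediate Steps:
$b{\left(Y,l \right)} = l + 7 Y$
$M{\left(B \right)} = \sqrt{192 + B}$
$U{\left(F \right)} = \frac{1}{8}$ ($U{\left(F \right)} = \frac{F}{F + 7 F} = \frac{F}{8 F} = F \frac{1}{8 F} = \frac{1}{8}$)
$\frac{337799 - 486227}{U{\left(-578 \right)} + M{\left(693 \right)}} = \frac{337799 - 486227}{\frac{1}{8} + \sqrt{192 + 693}} = - \frac{148428}{\frac{1}{8} + \sqrt{885}}$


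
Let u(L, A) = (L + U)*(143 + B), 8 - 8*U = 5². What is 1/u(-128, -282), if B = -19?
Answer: -2/32271 ≈ -6.1975e-5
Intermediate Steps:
U = -17/8 (U = 1 - ⅛*5² = 1 - ⅛*25 = 1 - 25/8 = -17/8 ≈ -2.1250)
u(L, A) = -527/2 + 124*L (u(L, A) = (L - 17/8)*(143 - 19) = (-17/8 + L)*124 = -527/2 + 124*L)
1/u(-128, -282) = 1/(-527/2 + 124*(-128)) = 1/(-527/2 - 15872) = 1/(-32271/2) = -2/32271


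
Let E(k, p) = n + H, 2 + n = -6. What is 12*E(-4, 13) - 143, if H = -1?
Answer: -251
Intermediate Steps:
n = -8 (n = -2 - 6 = -8)
E(k, p) = -9 (E(k, p) = -8 - 1 = -9)
12*E(-4, 13) - 143 = 12*(-9) - 143 = -108 - 143 = -251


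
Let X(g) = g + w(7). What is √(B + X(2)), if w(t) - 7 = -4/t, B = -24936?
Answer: I*√1221451/7 ≈ 157.88*I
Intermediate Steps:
w(t) = 7 - 4/t
X(g) = 45/7 + g (X(g) = g + (7 - 4/7) = g + 45/7 = 45/7 + g)
√(B + X(2)) = √(-24936 + (45/7 + 2)) = √(-24936 + 59/7) = √(-174493/7) = I*√1221451/7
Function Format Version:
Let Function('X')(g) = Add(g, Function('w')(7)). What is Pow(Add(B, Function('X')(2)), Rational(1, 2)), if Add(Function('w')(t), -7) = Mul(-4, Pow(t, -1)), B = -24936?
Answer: Mul(Rational(1, 7), I, Pow(1221451, Rational(1, 2))) ≈ Mul(157.88, I)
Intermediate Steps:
Function('w')(t) = Add(7, Mul(-4, Pow(t, -1)))
Function('X')(g) = Add(Rational(45, 7), g) (Function('X')(g) = Add(g, Add(7, Mul(-4, Pow(7, -1)))) = Add(g, Add(7, Mul(-4, Rational(1, 7)))) = Add(g, Add(7, Rational(-4, 7))) = Add(g, Rational(45, 7)) = Add(Rational(45, 7), g))
Pow(Add(B, Function('X')(2)), Rational(1, 2)) = Pow(Add(-24936, Add(Rational(45, 7), 2)), Rational(1, 2)) = Pow(Add(-24936, Rational(59, 7)), Rational(1, 2)) = Pow(Rational(-174493, 7), Rational(1, 2)) = Mul(Rational(1, 7), I, Pow(1221451, Rational(1, 2)))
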